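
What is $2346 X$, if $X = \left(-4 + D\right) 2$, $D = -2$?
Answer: $-28152$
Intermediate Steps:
$X = -12$ ($X = \left(-4 - 2\right) 2 = \left(-6\right) 2 = -12$)
$2346 X = 2346 \left(-12\right) = -28152$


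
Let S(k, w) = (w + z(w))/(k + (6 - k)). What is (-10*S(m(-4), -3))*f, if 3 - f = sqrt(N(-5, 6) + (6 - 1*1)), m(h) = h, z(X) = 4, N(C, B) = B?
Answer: -5 + 5*sqrt(11)/3 ≈ 0.52771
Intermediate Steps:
S(k, w) = 2/3 + w/6 (S(k, w) = (w + 4)/(k + (6 - k)) = (4 + w)/6 = (4 + w)*(1/6) = 2/3 + w/6)
f = 3 - sqrt(11) (f = 3 - sqrt(6 + (6 - 1*1)) = 3 - sqrt(6 + (6 - 1)) = 3 - sqrt(6 + 5) = 3 - sqrt(11) ≈ -0.31662)
(-10*S(m(-4), -3))*f = (-10*(2/3 + (1/6)*(-3)))*(3 - sqrt(11)) = (-10*(2/3 - 1/2))*(3 - sqrt(11)) = (-10*1/6)*(3 - sqrt(11)) = -5*(3 - sqrt(11))/3 = -5 + 5*sqrt(11)/3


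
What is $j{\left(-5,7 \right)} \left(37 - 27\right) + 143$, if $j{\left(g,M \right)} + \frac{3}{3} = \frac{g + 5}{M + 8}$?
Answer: $133$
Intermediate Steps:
$j{\left(g,M \right)} = -1 + \frac{5 + g}{8 + M}$ ($j{\left(g,M \right)} = -1 + \frac{g + 5}{M + 8} = -1 + \frac{5 + g}{8 + M}$)
$j{\left(-5,7 \right)} \left(37 - 27\right) + 143 = \frac{-3 - 5 - 7}{8 + 7} \left(37 - 27\right) + 143 = \frac{-3 - 5 - 7}{15} \cdot 10 + 143 = \frac{1}{15} \left(-15\right) 10 + 143 = \left(-1\right) 10 + 143 = -10 + 143 = 133$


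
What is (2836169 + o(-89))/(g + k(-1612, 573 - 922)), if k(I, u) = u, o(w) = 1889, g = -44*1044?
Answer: -2838058/46285 ≈ -61.317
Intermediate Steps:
g = -45936
(2836169 + o(-89))/(g + k(-1612, 573 - 922)) = (2836169 + 1889)/(-45936 + (573 - 922)) = 2838058/(-45936 - 349) = 2838058/(-46285) = 2838058*(-1/46285) = -2838058/46285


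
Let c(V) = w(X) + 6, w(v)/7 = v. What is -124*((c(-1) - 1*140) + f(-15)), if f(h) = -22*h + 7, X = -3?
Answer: -22568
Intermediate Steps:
w(v) = 7*v
f(h) = 7 - 22*h
c(V) = -15 (c(V) = 7*(-3) + 6 = -21 + 6 = -15)
-124*((c(-1) - 1*140) + f(-15)) = -124*((-15 - 1*140) + (7 - 22*(-15))) = -124*((-15 - 140) + (7 + 330)) = -124*(-155 + 337) = -124*182 = -22568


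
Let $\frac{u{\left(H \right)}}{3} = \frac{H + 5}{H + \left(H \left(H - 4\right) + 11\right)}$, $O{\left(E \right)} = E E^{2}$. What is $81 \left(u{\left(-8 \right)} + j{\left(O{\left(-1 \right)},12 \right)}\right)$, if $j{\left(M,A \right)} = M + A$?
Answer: $\frac{9720}{11} \approx 883.64$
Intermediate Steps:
$O{\left(E \right)} = E^{3}$
$j{\left(M,A \right)} = A + M$
$u{\left(H \right)} = \frac{3 \left(5 + H\right)}{11 + H + H \left(-4 + H\right)}$ ($u{\left(H \right)} = 3 \frac{H + 5}{H + \left(H \left(H - 4\right) + 11\right)} = 3 \frac{5 + H}{H + \left(H \left(-4 + H\right) + 11\right)} = 3 \frac{5 + H}{H + \left(11 + H \left(-4 + H\right)\right)} = 3 \frac{5 + H}{11 + H + H \left(-4 + H\right)} = \frac{3 \left(5 + H\right)}{11 + H + H \left(-4 + H\right)}$)
$81 \left(u{\left(-8 \right)} + j{\left(O{\left(-1 \right)},12 \right)}\right) = 81 \left(\frac{3 \left(5 - 8\right)}{11 + \left(-8\right)^{2} - -24} + \left(12 + \left(-1\right)^{3}\right)\right) = 81 \left(3 \frac{1}{11 + 64 + 24} \left(-3\right) + \left(12 - 1\right)\right) = 81 \left(3 \cdot \frac{1}{99} \left(-3\right) + 11\right) = 81 \left(- \frac{1}{11} + 11\right) = 81 \cdot \frac{120}{11} = \frac{9720}{11}$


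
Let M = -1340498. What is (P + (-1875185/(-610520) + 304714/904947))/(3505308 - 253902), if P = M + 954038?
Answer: -42702544639266185/359272717279774128 ≈ -0.11886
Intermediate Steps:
P = -386460 (P = -1340498 + 954038 = -386460)
(P + (-1875185/(-610520) + 304714/904947))/(3505308 - 253902) = (-386460 + (-1875185/(-610520) + 304714/904947))/(3505308 - 253902) = (-386460 + (-1875185*(-1/610520) + 304714*(1/904947)))/3251406 = (-386460 + (375037/122104 + 304714/904947))*(1/3251406) = (-386460 + 376595406295/110497648488)*(1/3251406) = -42702544639266185/110497648488*1/3251406 = -42702544639266185/359272717279774128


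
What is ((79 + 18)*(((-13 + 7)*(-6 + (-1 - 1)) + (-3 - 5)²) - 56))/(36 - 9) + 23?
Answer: 6053/27 ≈ 224.19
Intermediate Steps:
((79 + 18)*(((-13 + 7)*(-6 + (-1 - 1)) + (-3 - 5)²) - 56))/(36 - 9) + 23 = (97*((-6*(-6 - 2) + (-8)²) - 56))/27 + 23 = (97*((-6*(-8) + 64) - 56))/27 + 23 = (97*((48 + 64) - 56))/27 + 23 = (97*(112 - 56))/27 + 23 = (97*56)/27 + 23 = (1/27)*5432 + 23 = 5432/27 + 23 = 6053/27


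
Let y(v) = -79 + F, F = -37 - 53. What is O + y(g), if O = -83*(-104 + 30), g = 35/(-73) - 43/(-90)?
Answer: 5973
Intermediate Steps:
F = -90
g = -11/6570 (g = 35*(-1/73) - 43*(-1/90) = -35/73 + 43/90 = -11/6570 ≈ -0.0016743)
y(v) = -169 (y(v) = -79 - 90 = -169)
O = 6142 (O = -83*(-74) = 6142)
O + y(g) = 6142 - 169 = 5973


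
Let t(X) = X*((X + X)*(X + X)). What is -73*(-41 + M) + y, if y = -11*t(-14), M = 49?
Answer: 120152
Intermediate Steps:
t(X) = 4*X**3 (t(X) = X*((2*X)*(2*X)) = X*(4*X**2) = 4*X**3)
y = 120736 (y = -44*(-14)**3 = -44*(-2744) = -11*(-10976) = 120736)
-73*(-41 + M) + y = -73*(-41 + 49) + 120736 = -73*8 + 120736 = -584 + 120736 = 120152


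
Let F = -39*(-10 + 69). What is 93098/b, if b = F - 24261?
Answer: -46549/13281 ≈ -3.5049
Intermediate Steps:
F = -2301 (F = -39*59 = -2301)
b = -26562 (b = -2301 - 24261 = -26562)
93098/b = 93098/(-26562) = 93098*(-1/26562) = -46549/13281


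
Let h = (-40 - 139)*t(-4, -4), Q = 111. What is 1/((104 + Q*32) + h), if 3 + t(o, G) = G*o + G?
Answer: 1/2045 ≈ 0.00048900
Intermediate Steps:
t(o, G) = -3 + G + G*o (t(o, G) = -3 + (G*o + G) = -3 + (G + G*o) = -3 + G + G*o)
h = -1611 (h = (-40 - 139)*(-3 - 4 - 4*(-4)) = -179*(-3 - 4 + 16) = -179*9 = -1611)
1/((104 + Q*32) + h) = 1/((104 + 111*32) - 1611) = 1/((104 + 3552) - 1611) = 1/(3656 - 1611) = 1/2045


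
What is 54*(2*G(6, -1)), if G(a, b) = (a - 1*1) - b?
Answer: 648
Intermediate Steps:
G(a, b) = -1 + a - b (G(a, b) = (a - 1) - b = (-1 + a) - b = -1 + a - b)
54*(2*G(6, -1)) = 54*(2*(-1 + 6 - 1*(-1))) = 54*(2*(-1 + 6 + 1)) = 54*(2*6) = 54*12 = 648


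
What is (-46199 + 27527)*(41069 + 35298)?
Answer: -1425924624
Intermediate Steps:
(-46199 + 27527)*(41069 + 35298) = -18672*76367 = -1425924624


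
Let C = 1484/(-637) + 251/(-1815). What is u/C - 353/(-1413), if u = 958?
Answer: -223432372697/575968473 ≈ -387.92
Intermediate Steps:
C = -407621/165165 (C = 1484*(-1/637) + 251*(-1/1815) = -212/91 - 251/1815 = -407621/165165 ≈ -2.4680)
u/C - 353/(-1413) = 958/(-407621/165165) - 353/(-1413) = 958*(-165165/407621) - 353*(-1/1413) = -158228070/407621 + 353/1413 = -223432372697/575968473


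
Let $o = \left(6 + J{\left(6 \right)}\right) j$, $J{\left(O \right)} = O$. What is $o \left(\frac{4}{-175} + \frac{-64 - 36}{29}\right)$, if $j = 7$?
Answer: $- \frac{211392}{725} \approx -291.58$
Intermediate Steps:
$o = 84$ ($o = \left(6 + 6\right) 7 = 12 \cdot 7 = 84$)
$o \left(\frac{4}{-175} + \frac{-64 - 36}{29}\right) = 84 \left(\frac{4}{-175} + \frac{-64 - 36}{29}\right) = 84 \left(4 \left(- \frac{1}{175}\right) - \frac{100}{29}\right) = 84 \left(- \frac{4}{175} - \frac{100}{29}\right) = 84 \left(- \frac{17616}{5075}\right) = - \frac{211392}{725}$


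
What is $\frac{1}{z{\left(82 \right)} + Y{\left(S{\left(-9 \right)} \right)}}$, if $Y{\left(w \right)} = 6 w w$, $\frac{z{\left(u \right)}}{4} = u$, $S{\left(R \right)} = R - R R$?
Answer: $\frac{1}{48928} \approx 2.0438 \cdot 10^{-5}$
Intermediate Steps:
$S{\left(R \right)} = R - R^{2}$
$z{\left(u \right)} = 4 u$
$Y{\left(w \right)} = 6 w^{2}$
$\frac{1}{z{\left(82 \right)} + Y{\left(S{\left(-9 \right)} \right)}} = \frac{1}{4 \cdot 82 + 6 \left(- 9 \left(1 - -9\right)\right)^{2}} = \frac{1}{328 + 6 \left(- 9 \left(1 + 9\right)\right)^{2}} = \frac{1}{328 + 6 \left(\left(-9\right) 10\right)^{2}} = \frac{1}{328 + 6 \left(-90\right)^{2}} = \frac{1}{328 + 6 \cdot 8100} = \frac{1}{328 + 48600} = \frac{1}{48928}$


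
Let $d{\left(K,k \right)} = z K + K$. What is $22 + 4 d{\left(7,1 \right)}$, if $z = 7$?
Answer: $246$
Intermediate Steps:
$d{\left(K,k \right)} = 8 K$ ($d{\left(K,k \right)} = 7 K + K = 8 K$)
$22 + 4 d{\left(7,1 \right)} = 22 + 4 \cdot 8 \cdot 7 = 22 + 4 \cdot 56 = 22 + 224 = 246$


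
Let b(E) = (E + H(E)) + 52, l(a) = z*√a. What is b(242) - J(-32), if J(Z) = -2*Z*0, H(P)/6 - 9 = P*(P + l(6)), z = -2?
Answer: 351732 - 2904*√6 ≈ 3.4462e+5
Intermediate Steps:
l(a) = -2*√a
H(P) = 54 + 6*P*(P - 2*√6) (H(P) = 54 + 6*(P*(P - 2*√6)) = 54 + 6*P*(P - 2*√6))
J(Z) = 0
b(E) = 106 + E + 6*E² - 12*E*√6 (b(E) = (E + (54 + 6*E² - 12*E*√6)) + 52 = (54 + E + 6*E² - 12*E*√6) + 52 = 106 + E + 6*E² - 12*E*√6)
b(242) - J(-32) = (106 + 242 + 6*242² - 12*242*√6) - 1*0 = (106 + 242 + 6*58564 - 2904*√6) + 0 = (106 + 242 + 351384 - 2904*√6) + 0 = (351732 - 2904*√6) + 0 = 351732 - 2904*√6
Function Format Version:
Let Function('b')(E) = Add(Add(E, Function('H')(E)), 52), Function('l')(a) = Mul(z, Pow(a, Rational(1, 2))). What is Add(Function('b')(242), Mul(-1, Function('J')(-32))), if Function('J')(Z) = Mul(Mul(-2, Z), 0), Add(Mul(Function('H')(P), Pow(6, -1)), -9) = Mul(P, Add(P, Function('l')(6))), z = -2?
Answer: Add(351732, Mul(-2904, Pow(6, Rational(1, 2)))) ≈ 3.4462e+5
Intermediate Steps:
Function('l')(a) = Mul(-2, Pow(a, Rational(1, 2)))
Function('H')(P) = Add(54, Mul(6, P, Add(P, Mul(-2, Pow(6, Rational(1, 2)))))) (Function('H')(P) = Add(54, Mul(6, Mul(P, Add(P, Mul(-2, Pow(6, Rational(1, 2))))))) = Add(54, Mul(6, P, Add(P, Mul(-2, Pow(6, Rational(1, 2)))))))
Function('J')(Z) = 0
Function('b')(E) = Add(106, E, Mul(6, Pow(E, 2)), Mul(-12, E, Pow(6, Rational(1, 2)))) (Function('b')(E) = Add(Add(E, Add(54, Mul(6, Pow(E, 2)), Mul(-12, E, Pow(6, Rational(1, 2))))), 52) = Add(Add(54, E, Mul(6, Pow(E, 2)), Mul(-12, E, Pow(6, Rational(1, 2)))), 52) = Add(106, E, Mul(6, Pow(E, 2)), Mul(-12, E, Pow(6, Rational(1, 2)))))
Add(Function('b')(242), Mul(-1, Function('J')(-32))) = Add(Add(106, 242, Mul(6, Pow(242, 2)), Mul(-12, 242, Pow(6, Rational(1, 2)))), Mul(-1, 0)) = Add(Add(106, 242, Mul(6, 58564), Mul(-2904, Pow(6, Rational(1, 2)))), 0) = Add(Add(106, 242, 351384, Mul(-2904, Pow(6, Rational(1, 2)))), 0) = Add(Add(351732, Mul(-2904, Pow(6, Rational(1, 2)))), 0) = Add(351732, Mul(-2904, Pow(6, Rational(1, 2))))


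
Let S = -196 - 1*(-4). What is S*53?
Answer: -10176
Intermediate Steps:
S = -192 (S = -196 + 4 = -192)
S*53 = -192*53 = -10176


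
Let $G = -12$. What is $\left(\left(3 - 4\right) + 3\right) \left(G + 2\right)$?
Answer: $-20$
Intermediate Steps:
$\left(\left(3 - 4\right) + 3\right) \left(G + 2\right) = \left(\left(3 - 4\right) + 3\right) \left(-12 + 2\right) = \left(-1 + 3\right) \left(-10\right) = 2 \left(-10\right) = -20$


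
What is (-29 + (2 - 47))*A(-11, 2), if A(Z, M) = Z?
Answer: 814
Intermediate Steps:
(-29 + (2 - 47))*A(-11, 2) = (-29 + (2 - 47))*(-11) = (-29 - 45)*(-11) = -74*(-11) = 814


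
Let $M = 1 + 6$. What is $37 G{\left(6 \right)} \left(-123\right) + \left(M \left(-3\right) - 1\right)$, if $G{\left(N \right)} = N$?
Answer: $-27328$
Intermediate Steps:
$M = 7$
$37 G{\left(6 \right)} \left(-123\right) + \left(M \left(-3\right) - 1\right) = 37 \cdot 6 \left(-123\right) + \left(7 \left(-3\right) - 1\right) = 222 \left(-123\right) - 22 = -27306 - 22 = -27328$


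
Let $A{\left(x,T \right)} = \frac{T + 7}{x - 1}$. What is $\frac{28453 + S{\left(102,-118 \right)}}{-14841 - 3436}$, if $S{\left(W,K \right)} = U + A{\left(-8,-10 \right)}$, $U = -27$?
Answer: $- \frac{85279}{54831} \approx -1.5553$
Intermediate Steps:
$A{\left(x,T \right)} = \frac{7 + T}{-1 + x}$
$S{\left(W,K \right)} = - \frac{80}{3}$ ($S{\left(W,K \right)} = -27 + \frac{7 - 10}{-1 - 8} = -27 + \frac{1}{-9} \left(-3\right) = -27 - - \frac{1}{3} = -27 + \frac{1}{3} = - \frac{80}{3}$)
$\frac{28453 + S{\left(102,-118 \right)}}{-14841 - 3436} = \frac{28453 - \frac{80}{3}}{-14841 - 3436} = \frac{85279}{3 \left(-18277\right)} = \frac{85279}{3} \left(- \frac{1}{18277}\right) = - \frac{85279}{54831}$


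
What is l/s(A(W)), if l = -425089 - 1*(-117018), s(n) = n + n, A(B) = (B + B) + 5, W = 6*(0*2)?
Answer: -308071/10 ≈ -30807.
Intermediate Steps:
W = 0 (W = 6*0 = 0)
A(B) = 5 + 2*B (A(B) = 2*B + 5 = 5 + 2*B)
s(n) = 2*n
l = -308071 (l = -425089 + 117018 = -308071)
l/s(A(W)) = -308071*1/(2*(5 + 2*0)) = -308071*1/(2*(5 + 0)) = -308071/(2*5) = -308071/10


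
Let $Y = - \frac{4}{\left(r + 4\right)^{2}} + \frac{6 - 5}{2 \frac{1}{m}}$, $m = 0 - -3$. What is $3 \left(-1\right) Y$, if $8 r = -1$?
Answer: $- \frac{7113}{1922} \approx -3.7008$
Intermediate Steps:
$m = 3$ ($m = 0 + 3 = 3$)
$r = - \frac{1}{8}$ ($r = \frac{1}{8} \left(-1\right) = - \frac{1}{8} \approx -0.125$)
$Y = \frac{2371}{1922}$ ($Y = - \frac{4}{\left(- \frac{1}{8} + 4\right)^{2}} + \frac{6 - 5}{2 \cdot \frac{1}{3}} = - \frac{4}{\left(\frac{31}{8}\right)^{2}} + 1 \frac{1}{2 \cdot \frac{1}{3}} = - \frac{4}{\frac{961}{64}} + 1 \frac{1}{\frac{2}{3}} = \left(-4\right) \frac{64}{961} + 1 \cdot \frac{3}{2} = - \frac{256}{961} + \frac{3}{2} = \frac{2371}{1922} \approx 1.2336$)
$3 \left(-1\right) Y = 3 \left(-1\right) \frac{2371}{1922} = \left(-3\right) \frac{2371}{1922} = - \frac{7113}{1922}$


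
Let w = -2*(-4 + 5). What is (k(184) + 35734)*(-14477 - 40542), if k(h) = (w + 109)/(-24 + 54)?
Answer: -58987355413/30 ≈ -1.9662e+9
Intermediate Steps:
w = -2 (w = -2*1 = -2)
k(h) = 107/30 (k(h) = (-2 + 109)/(-24 + 54) = 107/30)
(k(184) + 35734)*(-14477 - 40542) = (107/30 + 35734)*(-14477 - 40542) = (1072127/30)*(-55019) = -58987355413/30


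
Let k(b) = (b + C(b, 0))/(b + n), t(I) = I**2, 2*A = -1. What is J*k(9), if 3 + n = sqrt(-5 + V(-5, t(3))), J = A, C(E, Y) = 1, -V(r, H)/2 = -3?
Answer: -5/7 ≈ -0.71429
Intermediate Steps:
A = -1/2 (A = (1/2)*(-1) = -1/2 ≈ -0.50000)
V(r, H) = 6 (V(r, H) = -2*(-3) = 6)
J = -1/2 ≈ -0.50000
n = -2 (n = -3 + sqrt(-5 + 6) = -3 + sqrt(1) = -3 + 1 = -2)
k(b) = (1 + b)/(-2 + b) (k(b) = (b + 1)/(b - 2) = (1 + b)/(-2 + b))
J*k(9) = -(1 + 9)/(2*(-2 + 9)) = -10/(2*7) = -10/14 = -1/2*10/7 = -5/7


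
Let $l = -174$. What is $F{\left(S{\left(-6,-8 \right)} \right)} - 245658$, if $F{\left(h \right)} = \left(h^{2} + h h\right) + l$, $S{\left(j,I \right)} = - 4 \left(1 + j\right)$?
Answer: $-245032$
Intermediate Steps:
$S{\left(j,I \right)} = -4 - 4 j$
$F{\left(h \right)} = -174 + 2 h^{2}$ ($F{\left(h \right)} = \left(h^{2} + h h\right) - 174 = \left(h^{2} + h^{2}\right) - 174 = 2 h^{2} - 174 = -174 + 2 h^{2}$)
$F{\left(S{\left(-6,-8 \right)} \right)} - 245658 = \left(-174 + 2 \left(-4 - -24\right)^{2}\right) - 245658 = \left(-174 + 2 \left(-4 + 24\right)^{2}\right) - 245658 = \left(-174 + 2 \cdot 20^{2}\right) - 245658 = \left(-174 + 2 \cdot 400\right) - 245658 = \left(-174 + 800\right) - 245658 = 626 - 245658 = -245032$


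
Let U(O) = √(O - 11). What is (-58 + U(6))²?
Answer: (58 - I*√5)² ≈ 3359.0 - 259.38*I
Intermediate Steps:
U(O) = √(-11 + O)
(-58 + U(6))² = (-58 + √(-11 + 6))² = (-58 + √(-5))² = (-58 + I*√5)²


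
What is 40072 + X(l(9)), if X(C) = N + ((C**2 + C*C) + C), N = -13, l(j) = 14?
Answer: 40465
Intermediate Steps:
X(C) = -13 + C + 2*C**2 (X(C) = -13 + ((C**2 + C*C) + C) = -13 + ((C**2 + C**2) + C) = -13 + (2*C**2 + C) = -13 + (C + 2*C**2) = -13 + C + 2*C**2)
40072 + X(l(9)) = 40072 + (-13 + 14 + 2*14**2) = 40072 + (-13 + 14 + 2*196) = 40072 + (-13 + 14 + 392) = 40072 + 393 = 40465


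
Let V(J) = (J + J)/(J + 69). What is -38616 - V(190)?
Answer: -10001924/259 ≈ -38617.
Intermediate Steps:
V(J) = 2*J/(69 + J) (V(J) = (2*J)/(69 + J) = 2*J/(69 + J))
-38616 - V(190) = -38616 - 2*190/(69 + 190) = -38616 - 2*190/259 = -38616 - 1*380/259 = -38616 - 380/259 = -10001924/259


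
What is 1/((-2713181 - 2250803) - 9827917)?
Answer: -1/14791901 ≈ -6.7605e-8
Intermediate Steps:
1/((-2713181 - 2250803) - 9827917) = 1/(-4963984 - 9827917) = 1/(-14791901) = -1/14791901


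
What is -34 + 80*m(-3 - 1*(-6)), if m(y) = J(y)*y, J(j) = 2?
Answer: 446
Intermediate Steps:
m(y) = 2*y
-34 + 80*m(-3 - 1*(-6)) = -34 + 80*(2*(-3 - 1*(-6))) = -34 + 80*(2*(-3 + 6)) = -34 + 80*(2*3) = -34 + 80*6 = -34 + 480 = 446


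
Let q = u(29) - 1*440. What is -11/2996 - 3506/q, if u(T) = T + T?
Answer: 5249887/572236 ≈ 9.1743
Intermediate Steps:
u(T) = 2*T
q = -382 (q = 2*29 - 1*440 = 58 - 440 = -382)
-11/2996 - 3506/q = -11/2996 - 3506/(-382) = -11*1/2996 - 3506*(-1/382) = -11/2996 + 1753/191 = 5249887/572236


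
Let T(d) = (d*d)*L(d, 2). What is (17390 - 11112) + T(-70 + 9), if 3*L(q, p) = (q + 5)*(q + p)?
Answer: 12313018/3 ≈ 4.1043e+6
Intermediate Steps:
L(q, p) = (5 + q)*(p + q)/3 (L(q, p) = ((q + 5)*(q + p))/3 = ((5 + q)*(p + q))/3 = (5 + q)*(p + q)/3)
T(d) = d²*(10/3 + d²/3 + 7*d/3) (T(d) = (d*d)*(d²/3 + (5/3)*2 + 5*d/3 + (⅓)*2*d) = d²*(d²/3 + 10/3 + 5*d/3 + 2*d/3) = d²*(10/3 + d²/3 + 7*d/3))
(17390 - 11112) + T(-70 + 9) = (17390 - 11112) + (-70 + 9)²*(10 + (-70 + 9)² + 7*(-70 + 9))/3 = 6278 + (⅓)*(-61)²*(10 + (-61)² + 7*(-61)) = 6278 + (⅓)*3721*(10 + 3721 - 427) = 6278 + (⅓)*3721*3304 = 6278 + 12294184/3 = 12313018/3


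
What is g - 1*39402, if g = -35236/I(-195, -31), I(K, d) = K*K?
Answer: -1498296286/38025 ≈ -39403.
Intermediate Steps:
I(K, d) = K²
g = -35236/38025 (g = -35236/((-195)²) = -35236/38025 ≈ -0.92665)
g - 1*39402 = -35236/38025 - 1*39402 = -35236/38025 - 39402 = -1498296286/38025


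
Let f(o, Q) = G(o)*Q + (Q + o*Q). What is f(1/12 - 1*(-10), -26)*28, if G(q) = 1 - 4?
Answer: -17654/3 ≈ -5884.7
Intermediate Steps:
G(q) = -3
f(o, Q) = -2*Q + Q*o (f(o, Q) = -3*Q + (Q + o*Q) = -3*Q + (Q + Q*o) = -2*Q + Q*o)
f(1/12 - 1*(-10), -26)*28 = -26*(-2 + (1/12 - 1*(-10)))*28 = -26*(-2 + (1/12 + 10))*28 = -26*(-2 + 121/12)*28 = -26*97/12*28 = -1261/6*28 = -17654/3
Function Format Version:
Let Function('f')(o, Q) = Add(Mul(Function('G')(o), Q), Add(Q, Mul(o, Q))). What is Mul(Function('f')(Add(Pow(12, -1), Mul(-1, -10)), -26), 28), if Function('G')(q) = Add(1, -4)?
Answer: Rational(-17654, 3) ≈ -5884.7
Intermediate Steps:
Function('G')(q) = -3
Function('f')(o, Q) = Add(Mul(-2, Q), Mul(Q, o)) (Function('f')(o, Q) = Add(Mul(-3, Q), Add(Q, Mul(o, Q))) = Add(Mul(-3, Q), Add(Q, Mul(Q, o))) = Add(Mul(-2, Q), Mul(Q, o)))
Mul(Function('f')(Add(Pow(12, -1), Mul(-1, -10)), -26), 28) = Mul(Mul(-26, Add(-2, Add(Pow(12, -1), Mul(-1, -10)))), 28) = Mul(Mul(-26, Add(-2, Add(Rational(1, 12), 10))), 28) = Mul(Mul(-26, Add(-2, Rational(121, 12))), 28) = Mul(Mul(-26, Rational(97, 12)), 28) = Mul(Rational(-1261, 6), 28) = Rational(-17654, 3)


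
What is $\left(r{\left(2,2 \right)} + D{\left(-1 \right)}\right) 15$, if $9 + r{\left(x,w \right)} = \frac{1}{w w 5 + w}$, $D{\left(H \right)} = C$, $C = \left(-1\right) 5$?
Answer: $- \frac{4605}{22} \approx -209.32$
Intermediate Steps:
$C = -5$
$D{\left(H \right)} = -5$
$r{\left(x,w \right)} = -9 + \frac{1}{w + 5 w^{2}}$ ($r{\left(x,w \right)} = -9 + \frac{1}{w w 5 + w} = -9 + \frac{1}{w^{2} \cdot 5 + w} = -9 + \frac{1}{5 w^{2} + w} = -9 + \frac{1}{w + 5 w^{2}}$)
$\left(r{\left(2,2 \right)} + D{\left(-1 \right)}\right) 15 = \left(\frac{1 - 45 \cdot 2^{2} - 18}{2 \left(1 + 5 \cdot 2\right)} - 5\right) 15 = \left(\frac{1 - 180 - 18}{2 \left(1 + 10\right)} - 5\right) 15 = \left(\frac{1 - 180 - 18}{2 \cdot 11} - 5\right) 15 = \left(\frac{1}{2} \cdot \frac{1}{11} \left(-197\right) - 5\right) 15 = \left(- \frac{197}{22} - 5\right) 15 = \left(- \frac{307}{22}\right) 15 = - \frac{4605}{22}$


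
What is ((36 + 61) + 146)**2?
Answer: 59049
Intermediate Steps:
((36 + 61) + 146)**2 = (97 + 146)**2 = 243**2 = 59049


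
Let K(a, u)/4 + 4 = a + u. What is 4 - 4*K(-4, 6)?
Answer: 36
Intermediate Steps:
K(a, u) = -16 + 4*a + 4*u (K(a, u) = -16 + 4*(a + u) = -16 + (4*a + 4*u) = -16 + 4*a + 4*u)
4 - 4*K(-4, 6) = 4 - 4*(-16 + 4*(-4) + 4*6) = 4 - 4*(-16 - 16 + 24) = 4 - 4*(-8) = 4 + 32 = 36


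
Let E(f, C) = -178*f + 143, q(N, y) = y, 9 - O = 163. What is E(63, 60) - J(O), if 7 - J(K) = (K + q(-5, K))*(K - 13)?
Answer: 40358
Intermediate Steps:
O = -154 (O = 9 - 1*163 = 9 - 163 = -154)
E(f, C) = 143 - 178*f
J(K) = 7 - 2*K*(-13 + K) (J(K) = 7 - (K + K)*(K - 13) = 7 - 2*K*(-13 + K))
E(63, 60) - J(O) = (143 - 178*63) - (7 - 2*(-154)² + 26*(-154)) = (143 - 11214) - (7 - 2*23716 - 4004) = -11071 - (7 - 47432 - 4004) = -11071 - 1*(-51429) = -11071 + 51429 = 40358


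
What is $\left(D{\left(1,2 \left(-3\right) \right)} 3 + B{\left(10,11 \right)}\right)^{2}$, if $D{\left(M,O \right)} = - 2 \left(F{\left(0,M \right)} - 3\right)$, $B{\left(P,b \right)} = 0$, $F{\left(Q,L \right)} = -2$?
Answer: $900$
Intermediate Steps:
$D{\left(M,O \right)} = 10$ ($D{\left(M,O \right)} = - 2 \left(-2 - 3\right) = \left(-2\right) \left(-5\right) = 10$)
$\left(D{\left(1,2 \left(-3\right) \right)} 3 + B{\left(10,11 \right)}\right)^{2} = \left(10 \cdot 3 + 0\right)^{2} = \left(30 + 0\right)^{2} = 30^{2} = 900$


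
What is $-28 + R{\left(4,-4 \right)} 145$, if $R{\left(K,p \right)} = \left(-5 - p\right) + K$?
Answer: $407$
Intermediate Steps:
$R{\left(K,p \right)} = -5 + K - p$
$-28 + R{\left(4,-4 \right)} 145 = -28 + \left(-5 + 4 - -4\right) 145 = -28 + \left(-5 + 4 + 4\right) 145 = -28 + 3 \cdot 145 = -28 + 435 = 407$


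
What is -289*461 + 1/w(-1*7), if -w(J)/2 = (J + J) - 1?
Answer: -3996869/30 ≈ -1.3323e+5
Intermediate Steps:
w(J) = 2 - 4*J (w(J) = -2*((J + J) - 1) = -2*(2*J - 1) = -2*(-1 + 2*J) = 2 - 4*J)
-289*461 + 1/w(-1*7) = -289*461 + 1/(2 - (-4)*7) = -133229 + 1/(2 - 4*(-7)) = -133229 + 1/(2 + 28) = -133229 + 1/30 = -3996869/30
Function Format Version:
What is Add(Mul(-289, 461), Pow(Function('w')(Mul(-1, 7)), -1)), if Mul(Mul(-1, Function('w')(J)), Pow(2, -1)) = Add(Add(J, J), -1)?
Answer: Rational(-3996869, 30) ≈ -1.3323e+5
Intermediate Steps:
Function('w')(J) = Add(2, Mul(-4, J)) (Function('w')(J) = Mul(-2, Add(Add(J, J), -1)) = Mul(-2, Add(Mul(2, J), -1)) = Mul(-2, Add(-1, Mul(2, J))) = Add(2, Mul(-4, J)))
Add(Mul(-289, 461), Pow(Function('w')(Mul(-1, 7)), -1)) = Add(Mul(-289, 461), Pow(Add(2, Mul(-4, Mul(-1, 7))), -1)) = Add(-133229, Pow(Add(2, Mul(-4, -7)), -1)) = Add(-133229, Pow(Add(2, 28), -1)) = Add(-133229, Pow(30, -1)) = Add(-133229, Rational(1, 30)) = Rational(-3996869, 30)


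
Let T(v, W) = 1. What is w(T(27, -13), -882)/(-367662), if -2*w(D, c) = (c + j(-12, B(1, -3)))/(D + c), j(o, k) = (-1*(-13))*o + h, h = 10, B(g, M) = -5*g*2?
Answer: 257/161955111 ≈ 1.5869e-6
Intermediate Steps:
B(g, M) = -10*g
j(o, k) = 10 + 13*o (j(o, k) = (-1*(-13))*o + 10 = 13*o + 10 = 10 + 13*o)
w(D, c) = -(-146 + c)/(2*(D + c)) (w(D, c) = -(c + (10 + 13*(-12)))/(2*(D + c)) = -(c + (10 - 156))/(2*(D + c)) = -(c - 146)/(2*(D + c)) = -(-146 + c)/(2*(D + c)))
w(T(27, -13), -882)/(-367662) = ((73 - 1/2*(-882))/(1 - 882))/(-367662) = ((73 + 441)/(-881))*(-1/367662) = -1/881*514*(-1/367662) = -514/881*(-1/367662) = 257/161955111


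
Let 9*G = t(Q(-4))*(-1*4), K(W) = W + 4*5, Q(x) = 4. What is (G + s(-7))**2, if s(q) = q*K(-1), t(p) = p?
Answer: 1471369/81 ≈ 18165.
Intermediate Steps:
K(W) = 20 + W (K(W) = W + 20 = 20 + W)
s(q) = 19*q (s(q) = q*(20 - 1) = q*19 = 19*q)
G = -16/9 (G = (4*(-1*4))/9 = (4*(-4))/9 = (1/9)*(-16) = -16/9 ≈ -1.7778)
(G + s(-7))**2 = (-16/9 + 19*(-7))**2 = (-16/9 - 133)**2 = (-1213/9)**2 = 1471369/81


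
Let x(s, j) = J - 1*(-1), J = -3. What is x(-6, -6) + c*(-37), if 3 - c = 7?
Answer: 146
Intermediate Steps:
x(s, j) = -2 (x(s, j) = -3 - 1*(-1) = -3 + 1 = -2)
c = -4 (c = 3 - 1*7 = 3 - 7 = -4)
x(-6, -6) + c*(-37) = -2 - 4*(-37) = -2 + 148 = 146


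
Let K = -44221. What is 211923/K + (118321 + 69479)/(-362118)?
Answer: -14174306119/2668870013 ≈ -5.3110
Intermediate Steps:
211923/K + (118321 + 69479)/(-362118) = 211923/(-44221) + (118321 + 69479)/(-362118) = 211923*(-1/44221) + 187800*(-1/362118) = -211923/44221 - 31300/60353 = -14174306119/2668870013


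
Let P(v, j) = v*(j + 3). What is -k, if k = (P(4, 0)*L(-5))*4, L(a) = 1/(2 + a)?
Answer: 16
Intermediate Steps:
P(v, j) = v*(3 + j)
k = -16 (k = ((4*(3 + 0))/(2 - 5))*4 = ((4*3)/(-3))*4 = (12*(-⅓))*4 = -4*4 = -16)
-k = -1*(-16) = 16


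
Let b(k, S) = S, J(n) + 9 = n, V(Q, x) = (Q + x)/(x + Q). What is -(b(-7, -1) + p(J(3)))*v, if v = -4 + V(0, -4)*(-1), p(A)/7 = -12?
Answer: -425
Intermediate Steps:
V(Q, x) = 1 (V(Q, x) = (Q + x)/(Q + x) = 1)
J(n) = -9 + n
p(A) = -84 (p(A) = 7*(-12) = -84)
v = -5 (v = -4 + 1*(-1) = -4 - 1 = -5)
-(b(-7, -1) + p(J(3)))*v = -(-1 - 84)*(-5) = -(-85)*(-5) = -1*425 = -425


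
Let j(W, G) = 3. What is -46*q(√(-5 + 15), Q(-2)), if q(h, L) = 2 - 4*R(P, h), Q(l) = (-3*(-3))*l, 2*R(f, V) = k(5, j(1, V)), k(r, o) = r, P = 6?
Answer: 368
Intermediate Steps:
R(f, V) = 5/2 (R(f, V) = (½)*5 = 5/2)
Q(l) = 9*l
q(h, L) = -8 (q(h, L) = 2 - 4*5/2 = 2 - 10 = -8)
-46*q(√(-5 + 15), Q(-2)) = -46*(-8) = 368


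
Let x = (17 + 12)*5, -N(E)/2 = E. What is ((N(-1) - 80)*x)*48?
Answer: -542880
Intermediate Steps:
N(E) = -2*E
x = 145 (x = 29*5 = 145)
((N(-1) - 80)*x)*48 = ((-2*(-1) - 80)*145)*48 = ((2 - 80)*145)*48 = -78*145*48 = -11310*48 = -542880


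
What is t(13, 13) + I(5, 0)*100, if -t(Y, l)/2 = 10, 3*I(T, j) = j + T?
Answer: 440/3 ≈ 146.67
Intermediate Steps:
I(T, j) = T/3 + j/3 (I(T, j) = (j + T)/3 = (T + j)/3 = T/3 + j/3)
t(Y, l) = -20 (t(Y, l) = -2*10 = -20)
t(13, 13) + I(5, 0)*100 = -20 + ((⅓)*5 + (⅓)*0)*100 = -20 + (5/3 + 0)*100 = -20 + (5/3)*100 = -20 + 500/3 = 440/3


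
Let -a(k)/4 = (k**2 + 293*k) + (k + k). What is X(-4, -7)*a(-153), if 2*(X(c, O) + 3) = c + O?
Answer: -738684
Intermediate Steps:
X(c, O) = -3 + O/2 + c/2 (X(c, O) = -3 + (c + O)/2 = -3 + (O + c)/2 = -3 + (O/2 + c/2) = -3 + O/2 + c/2)
a(k) = -1180*k - 4*k**2 (a(k) = -4*((k**2 + 293*k) + (k + k)) = -4*((k**2 + 293*k) + 2*k) = -4*(k**2 + 295*k) = -1180*k - 4*k**2)
X(-4, -7)*a(-153) = (-3 + (1/2)*(-7) + (1/2)*(-4))*(-4*(-153)*(295 - 153)) = (-3 - 7/2 - 2)*(-4*(-153)*142) = -17/2*86904 = -738684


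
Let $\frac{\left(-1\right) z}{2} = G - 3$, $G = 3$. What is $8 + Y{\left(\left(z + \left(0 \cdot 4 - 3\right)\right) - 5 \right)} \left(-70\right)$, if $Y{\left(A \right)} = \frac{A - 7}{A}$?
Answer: $- \frac{493}{4} \approx -123.25$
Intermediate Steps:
$z = 0$ ($z = - 2 \left(3 - 3\right) = \left(-2\right) 0 = 0$)
$Y{\left(A \right)} = \frac{-7 + A}{A}$
$8 + Y{\left(\left(z + \left(0 \cdot 4 - 3\right)\right) - 5 \right)} \left(-70\right) = 8 + \frac{-7 + \left(\left(0 + \left(0 \cdot 4 - 3\right)\right) - 5\right)}{\left(0 + \left(0 \cdot 4 - 3\right)\right) - 5} \left(-70\right) = 8 + \frac{-7 + \left(\left(0 + \left(0 - 3\right)\right) - 5\right)}{\left(0 + \left(0 - 3\right)\right) - 5} \left(-70\right) = 8 + \frac{-7 + \left(\left(0 - 3\right) - 5\right)}{\left(0 - 3\right) - 5} \left(-70\right) = 8 + \frac{-7 - 8}{-3 - 5} \left(-70\right) = 8 + \frac{-7 - 8}{-8} \left(-70\right) = 8 + \left(- \frac{1}{8}\right) \left(-15\right) \left(-70\right) = 8 + \frac{15}{8} \left(-70\right) = 8 - \frac{525}{4} = - \frac{493}{4}$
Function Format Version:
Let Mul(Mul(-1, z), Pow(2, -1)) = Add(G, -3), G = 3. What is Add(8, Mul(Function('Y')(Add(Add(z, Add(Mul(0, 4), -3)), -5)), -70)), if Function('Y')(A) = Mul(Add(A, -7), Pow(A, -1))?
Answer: Rational(-493, 4) ≈ -123.25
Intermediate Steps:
z = 0 (z = Mul(-2, Add(3, -3)) = Mul(-2, 0) = 0)
Function('Y')(A) = Mul(Pow(A, -1), Add(-7, A)) (Function('Y')(A) = Mul(Add(-7, A), Pow(A, -1)) = Mul(Pow(A, -1), Add(-7, A)))
Add(8, Mul(Function('Y')(Add(Add(z, Add(Mul(0, 4), -3)), -5)), -70)) = Add(8, Mul(Mul(Pow(Add(Add(0, Add(Mul(0, 4), -3)), -5), -1), Add(-7, Add(Add(0, Add(Mul(0, 4), -3)), -5))), -70)) = Add(8, Mul(Mul(Pow(Add(Add(0, Add(0, -3)), -5), -1), Add(-7, Add(Add(0, Add(0, -3)), -5))), -70)) = Add(8, Mul(Mul(Pow(Add(Add(0, -3), -5), -1), Add(-7, Add(Add(0, -3), -5))), -70)) = Add(8, Mul(Mul(Pow(Add(-3, -5), -1), Add(-7, Add(-3, -5))), -70)) = Add(8, Mul(Mul(Pow(-8, -1), Add(-7, -8)), -70)) = Add(8, Mul(Mul(Rational(-1, 8), -15), -70)) = Add(8, Mul(Rational(15, 8), -70)) = Add(8, Rational(-525, 4)) = Rational(-493, 4)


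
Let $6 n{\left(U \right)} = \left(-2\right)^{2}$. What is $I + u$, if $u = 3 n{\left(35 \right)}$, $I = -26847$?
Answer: $-26845$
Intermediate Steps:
$n{\left(U \right)} = \frac{2}{3}$ ($n{\left(U \right)} = \frac{\left(-2\right)^{2}}{6} = \frac{1}{6} \cdot 4 = \frac{2}{3}$)
$u = 2$ ($u = 3 \cdot \frac{2}{3} = 2$)
$I + u = -26847 + 2 = -26845$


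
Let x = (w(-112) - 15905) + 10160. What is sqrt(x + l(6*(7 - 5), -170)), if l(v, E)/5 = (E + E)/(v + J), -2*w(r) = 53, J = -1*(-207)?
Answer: I*sqrt(1108716846)/438 ≈ 76.021*I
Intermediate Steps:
J = 207
w(r) = -53/2 (w(r) = -1/2*53 = -53/2)
l(v, E) = 10*E/(207 + v) (l(v, E) = 5*((E + E)/(v + 207)) = 5*((2*E)/(207 + v)) = 5*(2*E/(207 + v)) = 10*E/(207 + v))
x = -11543/2 (x = (-53/2 - 15905) + 10160 = -31863/2 + 10160 = -11543/2 ≈ -5771.5)
sqrt(x + l(6*(7 - 5), -170)) = sqrt(-11543/2 + 10*(-170)/(207 + 6*(7 - 5))) = sqrt(-11543/2 + 10*(-170)/(207 + 6*2)) = sqrt(-11543/2 + 10*(-170)/(207 + 12)) = sqrt(-11543/2 + 10*(-170)/219) = sqrt(-11543/2 + 10*(-170)*(1/219)) = sqrt(-11543/2 - 1700/219) = sqrt(-2531317/438) = I*sqrt(1108716846)/438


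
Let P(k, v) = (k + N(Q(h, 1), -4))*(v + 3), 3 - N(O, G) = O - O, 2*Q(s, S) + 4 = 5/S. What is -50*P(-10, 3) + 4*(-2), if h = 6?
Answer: 2092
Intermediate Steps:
Q(s, S) = -2 + 5/(2*S) (Q(s, S) = -2 + (5/S)/2 = -2 + 5/(2*S))
N(O, G) = 3 (N(O, G) = 3 - (O - O) = 3 - 1*0 = 3 + 0 = 3)
P(k, v) = (3 + k)*(3 + v) (P(k, v) = (k + 3)*(v + 3) = (3 + k)*(3 + v))
-50*P(-10, 3) + 4*(-2) = -50*(9 + 3*(-10) + 3*3 - 10*3) + 4*(-2) = -50*(9 - 30 + 9 - 30) - 8 = -50*(-42) - 8 = 2100 - 8 = 2092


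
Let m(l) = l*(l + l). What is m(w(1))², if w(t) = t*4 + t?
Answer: 2500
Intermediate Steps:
w(t) = 5*t (w(t) = 4*t + t = 5*t)
m(l) = 2*l² (m(l) = l*(2*l) = 2*l²)
m(w(1))² = (2*(5*1)²)² = (2*5²)² = (2*25)² = 50² = 2500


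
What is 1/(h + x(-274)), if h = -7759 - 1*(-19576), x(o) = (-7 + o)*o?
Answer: 1/88811 ≈ 1.1260e-5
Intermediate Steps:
x(o) = o*(-7 + o)
h = 11817 (h = -7759 + 19576 = 11817)
1/(h + x(-274)) = 1/(11817 - 274*(-7 - 274)) = 1/(11817 - 274*(-281)) = 1/(11817 + 76994) = 1/88811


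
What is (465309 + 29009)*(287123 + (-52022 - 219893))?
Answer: 7517588144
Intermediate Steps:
(465309 + 29009)*(287123 + (-52022 - 219893)) = 494318*(287123 - 271915) = 494318*15208 = 7517588144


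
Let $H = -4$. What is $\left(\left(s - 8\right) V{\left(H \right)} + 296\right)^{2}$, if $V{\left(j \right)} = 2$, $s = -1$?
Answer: $77284$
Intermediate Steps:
$\left(\left(s - 8\right) V{\left(H \right)} + 296\right)^{2} = \left(\left(-1 - 8\right) 2 + 296\right)^{2} = \left(\left(-9\right) 2 + 296\right)^{2} = \left(-18 + 296\right)^{2} = 278^{2} = 77284$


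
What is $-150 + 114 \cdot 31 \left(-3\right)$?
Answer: $-10752$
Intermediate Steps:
$-150 + 114 \cdot 31 \left(-3\right) = -150 + 114 \left(-93\right) = -150 - 10602 = -10752$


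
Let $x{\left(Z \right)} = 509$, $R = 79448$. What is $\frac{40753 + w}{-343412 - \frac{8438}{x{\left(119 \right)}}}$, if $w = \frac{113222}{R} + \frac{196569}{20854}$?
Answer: $- \frac{8594197608973871}{72404666954653608} \approx -0.1187$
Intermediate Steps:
$w = \frac{4494536375}{414202148}$ ($w = \frac{113222}{79448} + \frac{196569}{20854} = 113222 \cdot \frac{1}{79448} + 196569 \cdot \frac{1}{20854} = \frac{56611}{39724} + \frac{196569}{20854} = \frac{4494536375}{414202148} \approx 10.851$)
$\frac{40753 + w}{-343412 - \frac{8438}{x{\left(119 \right)}}} = \frac{40753 + \frac{4494536375}{414202148}}{-343412 - \frac{8438}{509}} = \frac{16884474673819}{414202148 \left(-343412 - \frac{8438}{509}\right)} = \frac{16884474673819}{414202148 \left(- \frac{174805146}{509}\right)} = \frac{16884474673819}{414202148} \left(- \frac{509}{174805146}\right) = - \frac{8594197608973871}{72404666954653608}$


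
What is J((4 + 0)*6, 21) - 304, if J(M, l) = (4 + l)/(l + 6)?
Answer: -8183/27 ≈ -303.07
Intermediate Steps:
J(M, l) = (4 + l)/(6 + l)
J((4 + 0)*6, 21) - 304 = (4 + 21)/(6 + 21) - 304 = 25/27 - 304 = -8183/27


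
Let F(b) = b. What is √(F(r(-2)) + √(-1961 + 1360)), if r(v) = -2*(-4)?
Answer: √(8 + I*√601) ≈ 4.1102 + 2.9822*I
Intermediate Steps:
r(v) = 8
√(F(r(-2)) + √(-1961 + 1360)) = √(8 + √(-1961 + 1360)) = √(8 + √(-601)) = √(8 + I*√601)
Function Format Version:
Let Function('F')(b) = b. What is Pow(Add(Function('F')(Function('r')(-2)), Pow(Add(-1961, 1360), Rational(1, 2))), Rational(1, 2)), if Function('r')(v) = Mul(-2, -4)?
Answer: Pow(Add(8, Mul(I, Pow(601, Rational(1, 2)))), Rational(1, 2)) ≈ Add(4.1102, Mul(2.9822, I))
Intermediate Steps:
Function('r')(v) = 8
Pow(Add(Function('F')(Function('r')(-2)), Pow(Add(-1961, 1360), Rational(1, 2))), Rational(1, 2)) = Pow(Add(8, Pow(Add(-1961, 1360), Rational(1, 2))), Rational(1, 2)) = Pow(Add(8, Pow(-601, Rational(1, 2))), Rational(1, 2)) = Pow(Add(8, Mul(I, Pow(601, Rational(1, 2)))), Rational(1, 2))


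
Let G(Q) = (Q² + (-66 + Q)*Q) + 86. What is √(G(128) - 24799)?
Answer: I*√393 ≈ 19.824*I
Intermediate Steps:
G(Q) = 86 + Q² + Q*(-66 + Q) (G(Q) = (Q² + Q*(-66 + Q)) + 86 = 86 + Q² + Q*(-66 + Q))
√(G(128) - 24799) = √((86 - 66*128 + 2*128²) - 24799) = √((86 - 8448 + 2*16384) - 24799) = √((86 - 8448 + 32768) - 24799) = √(24406 - 24799) = √(-393) = I*√393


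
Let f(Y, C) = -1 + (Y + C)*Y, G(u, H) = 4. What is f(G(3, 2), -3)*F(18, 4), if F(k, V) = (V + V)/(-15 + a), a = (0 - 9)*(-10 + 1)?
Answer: 4/11 ≈ 0.36364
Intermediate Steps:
a = 81 (a = -9*(-9) = 81)
F(k, V) = V/33 (F(k, V) = (V + V)/(-15 + 81) = (2*V)/66 = (2*V)*(1/66) = V/33)
f(Y, C) = -1 + Y*(C + Y) (f(Y, C) = -1 + (C + Y)*Y = -1 + Y*(C + Y))
f(G(3, 2), -3)*F(18, 4) = (-1 + 4**2 - 3*4)*((1/33)*4) = (-1 + 16 - 12)*(4/33) = 3*(4/33) = 4/11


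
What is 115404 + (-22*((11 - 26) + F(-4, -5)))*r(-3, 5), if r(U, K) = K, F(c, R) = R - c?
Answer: 117164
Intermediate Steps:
115404 + (-22*((11 - 26) + F(-4, -5)))*r(-3, 5) = 115404 - 22*((11 - 26) + (-5 - 1*(-4)))*5 = 115404 - 22*(-15 + (-5 + 4))*5 = 115404 - 22*(-15 - 1)*5 = 115404 - 22*(-16)*5 = 115404 + 352*5 = 115404 + 1760 = 117164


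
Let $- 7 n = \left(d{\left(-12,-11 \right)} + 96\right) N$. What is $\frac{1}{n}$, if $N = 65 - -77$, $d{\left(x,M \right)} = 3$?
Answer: $- \frac{7}{14058} \approx -0.00049794$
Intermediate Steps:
$N = 142$ ($N = 65 + 77 = 142$)
$n = - \frac{14058}{7}$ ($n = - \frac{\left(3 + 96\right) 142}{7} = - \frac{99 \cdot 142}{7} = \left(- \frac{1}{7}\right) 14058 = - \frac{14058}{7} \approx -2008.3$)
$\frac{1}{n} = \frac{1}{- \frac{14058}{7}} = - \frac{7}{14058}$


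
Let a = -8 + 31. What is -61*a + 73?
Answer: -1330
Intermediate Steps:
a = 23
-61*a + 73 = -61*23 + 73 = -1403 + 73 = -1330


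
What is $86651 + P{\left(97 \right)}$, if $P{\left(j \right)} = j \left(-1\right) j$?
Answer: $77242$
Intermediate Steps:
$P{\left(j \right)} = - j^{2}$ ($P{\left(j \right)} = - j j = - j^{2}$)
$86651 + P{\left(97 \right)} = 86651 - 97^{2} = 86651 - 9409 = 77242$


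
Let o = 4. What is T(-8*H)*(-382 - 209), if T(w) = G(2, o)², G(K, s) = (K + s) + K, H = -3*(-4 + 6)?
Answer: -37824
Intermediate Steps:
H = -6 (H = -3*2 = -6)
G(K, s) = s + 2*K
T(w) = 64 (T(w) = (4 + 2*2)² = (4 + 4)² = 8² = 64)
T(-8*H)*(-382 - 209) = 64*(-382 - 209) = 64*(-591) = -37824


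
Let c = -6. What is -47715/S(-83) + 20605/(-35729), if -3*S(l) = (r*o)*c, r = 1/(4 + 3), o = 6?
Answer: -3977970635/142916 ≈ -27834.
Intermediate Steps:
r = ⅐ (r = 1/7 = ⅐ ≈ 0.14286)
S(l) = 12/7 (S(l) = -(⅐)*6*(-6)/3 = -2*(-6)/7 = -⅓*(-36/7) = 12/7)
-47715/S(-83) + 20605/(-35729) = -47715/12/7 + 20605/(-35729) = -47715*7/12 + 20605*(-1/35729) = -111335/4 - 20605/35729 = -3977970635/142916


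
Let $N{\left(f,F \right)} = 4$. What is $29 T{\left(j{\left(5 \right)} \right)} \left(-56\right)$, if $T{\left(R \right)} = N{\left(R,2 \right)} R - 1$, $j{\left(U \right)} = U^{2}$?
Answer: $-160776$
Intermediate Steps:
$T{\left(R \right)} = -1 + 4 R$ ($T{\left(R \right)} = 4 R - 1 = -1 + 4 R$)
$29 T{\left(j{\left(5 \right)} \right)} \left(-56\right) = 29 \left(-1 + 4 \cdot 5^{2}\right) \left(-56\right) = 29 \left(-1 + 4 \cdot 25\right) \left(-56\right) = 29 \left(-1 + 100\right) \left(-56\right) = 29 \cdot 99 \left(-56\right) = 2871 \left(-56\right) = -160776$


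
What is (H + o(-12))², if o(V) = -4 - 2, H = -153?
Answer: 25281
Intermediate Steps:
o(V) = -6
(H + o(-12))² = (-153 - 6)² = (-159)² = 25281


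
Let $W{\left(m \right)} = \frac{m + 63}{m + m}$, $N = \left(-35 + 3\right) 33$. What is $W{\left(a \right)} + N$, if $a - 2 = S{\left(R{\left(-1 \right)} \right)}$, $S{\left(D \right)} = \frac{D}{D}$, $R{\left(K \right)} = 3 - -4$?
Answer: $-1045$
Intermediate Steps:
$R{\left(K \right)} = 7$ ($R{\left(K \right)} = 3 + 4 = 7$)
$N = -1056$ ($N = \left(-32\right) 33 = -1056$)
$S{\left(D \right)} = 1$
$a = 3$ ($a = 2 + 1 = 3$)
$W{\left(m \right)} = \frac{63 + m}{2 m}$
$W{\left(a \right)} + N = \frac{63 + 3}{2 \cdot 3} - 1056 = \frac{1}{2} \cdot \frac{1}{3} \cdot 66 - 1056 = 11 - 1056 = -1045$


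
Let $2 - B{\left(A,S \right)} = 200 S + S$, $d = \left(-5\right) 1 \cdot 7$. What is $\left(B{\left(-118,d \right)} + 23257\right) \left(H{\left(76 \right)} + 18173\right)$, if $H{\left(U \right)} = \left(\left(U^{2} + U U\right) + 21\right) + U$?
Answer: $903427668$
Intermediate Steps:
$d = -35$ ($d = \left(-5\right) 7 = -35$)
$H{\left(U \right)} = 21 + U + 2 U^{2}$ ($H{\left(U \right)} = \left(\left(U^{2} + U^{2}\right) + 21\right) + U = \left(2 U^{2} + 21\right) + U = \left(21 + 2 U^{2}\right) + U = 21 + U + 2 U^{2}$)
$B{\left(A,S \right)} = 2 - 201 S$ ($B{\left(A,S \right)} = 2 - \left(200 S + S\right) = 2 - 201 S$)
$\left(B{\left(-118,d \right)} + 23257\right) \left(H{\left(76 \right)} + 18173\right) = \left(\left(2 - -7035\right) + 23257\right) \left(\left(21 + 76 + 2 \cdot 76^{2}\right) + 18173\right) = \left(\left(2 + 7035\right) + 23257\right) \left(\left(21 + 76 + 2 \cdot 5776\right) + 18173\right) = \left(7037 + 23257\right) \left(\left(21 + 76 + 11552\right) + 18173\right) = 30294 \left(11649 + 18173\right) = 30294 \cdot 29822 = 903427668$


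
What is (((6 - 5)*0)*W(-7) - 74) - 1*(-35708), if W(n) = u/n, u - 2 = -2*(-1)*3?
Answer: 35634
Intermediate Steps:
u = 8 (u = 2 - 2*(-1)*3 = 2 + 2*3 = 2 + 6 = 8)
W(n) = 8/n
(((6 - 5)*0)*W(-7) - 74) - 1*(-35708) = (((6 - 5)*0)*(8/(-7)) - 74) - 1*(-35708) = ((1*0)*(8*(-⅐)) - 74) + 35708 = (0*(-8/7) - 74) + 35708 = (0 - 74) + 35708 = -74 + 35708 = 35634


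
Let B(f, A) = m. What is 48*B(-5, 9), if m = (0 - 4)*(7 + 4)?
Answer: -2112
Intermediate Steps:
m = -44 (m = -4*11 = -44)
B(f, A) = -44
48*B(-5, 9) = 48*(-44) = -2112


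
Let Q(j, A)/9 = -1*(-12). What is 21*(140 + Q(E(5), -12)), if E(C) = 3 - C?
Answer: 5208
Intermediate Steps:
Q(j, A) = 108 (Q(j, A) = 9*(-1*(-12)) = 9*12 = 108)
21*(140 + Q(E(5), -12)) = 21*(140 + 108) = 21*248 = 5208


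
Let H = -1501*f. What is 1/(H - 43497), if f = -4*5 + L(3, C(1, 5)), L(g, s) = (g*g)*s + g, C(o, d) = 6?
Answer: -1/99034 ≈ -1.0098e-5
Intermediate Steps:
L(g, s) = g + s*g**2 (L(g, s) = g**2*s + g = s*g**2 + g = g + s*g**2)
f = 37 (f = -4*5 + 3*(1 + 3*6) = -20 + 3*(1 + 18) = -20 + 3*19 = -20 + 57 = 37)
H = -55537 (H = -1501*37 = -55537)
1/(H - 43497) = 1/(-55537 - 43497) = 1/(-99034) = -1/99034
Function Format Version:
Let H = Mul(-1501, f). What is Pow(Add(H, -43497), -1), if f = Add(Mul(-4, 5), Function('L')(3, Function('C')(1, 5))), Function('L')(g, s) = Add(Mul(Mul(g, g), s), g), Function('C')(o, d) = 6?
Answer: Rational(-1, 99034) ≈ -1.0098e-5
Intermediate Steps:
Function('L')(g, s) = Add(g, Mul(s, Pow(g, 2))) (Function('L')(g, s) = Add(Mul(Pow(g, 2), s), g) = Add(Mul(s, Pow(g, 2)), g) = Add(g, Mul(s, Pow(g, 2))))
f = 37 (f = Add(Mul(-4, 5), Mul(3, Add(1, Mul(3, 6)))) = Add(-20, Mul(3, Add(1, 18))) = Add(-20, Mul(3, 19)) = Add(-20, 57) = 37)
H = -55537 (H = Mul(-1501, 37) = -55537)
Pow(Add(H, -43497), -1) = Pow(Add(-55537, -43497), -1) = Pow(-99034, -1) = Rational(-1, 99034)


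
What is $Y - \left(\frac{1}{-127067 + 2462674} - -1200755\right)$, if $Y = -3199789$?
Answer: $- \frac{10277941370209}{2335607} \approx -4.4005 \cdot 10^{6}$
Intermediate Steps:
$Y - \left(\frac{1}{-127067 + 2462674} - -1200755\right) = -3199789 - \left(\frac{1}{-127067 + 2462674} - -1200755\right) = -3199789 - \left(\frac{1}{2335607} + 1200755\right) = -3199789 - \frac{2804491783286}{2335607} = - \frac{10277941370209}{2335607}$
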